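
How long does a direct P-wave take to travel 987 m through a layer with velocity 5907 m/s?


t = x / V
= 987 / 5907
= 0.1671 s

0.1671


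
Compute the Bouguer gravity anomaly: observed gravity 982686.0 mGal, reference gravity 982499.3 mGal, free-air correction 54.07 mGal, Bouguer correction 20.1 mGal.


BA = g_obs - g_ref + FAC - BC
= 982686.0 - 982499.3 + 54.07 - 20.1
= 220.67 mGal

220.67


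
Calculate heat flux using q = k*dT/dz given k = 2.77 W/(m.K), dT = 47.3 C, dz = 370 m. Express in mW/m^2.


q = k * dT / dz * 1000
= 2.77 * 47.3 / 370 * 1000
= 0.354111 * 1000
= 354.1108 mW/m^2

354.1108


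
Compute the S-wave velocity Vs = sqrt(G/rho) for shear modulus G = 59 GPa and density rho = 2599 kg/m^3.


Convert G to Pa: G = 59e9 Pa
Compute G/rho = 59e9 / 2599 = 22701038.8611
Vs = sqrt(22701038.8611) = 4764.56 m/s

4764.56


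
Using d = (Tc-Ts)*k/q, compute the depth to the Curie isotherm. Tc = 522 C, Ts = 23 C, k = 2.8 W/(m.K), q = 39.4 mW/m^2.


T_Curie - T_surf = 522 - 23 = 499 C
Convert q to W/m^2: 39.4 mW/m^2 = 0.0394 W/m^2
d = 499 * 2.8 / 0.0394 = 35461.93 m

35461.93


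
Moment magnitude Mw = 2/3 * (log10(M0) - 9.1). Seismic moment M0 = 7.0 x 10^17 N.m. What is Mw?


log10(M0) = log10(7.0 x 10^17) = 17.8451
Mw = 2/3 * (17.8451 - 9.1)
= 2/3 * 8.7451
= 5.83

5.83


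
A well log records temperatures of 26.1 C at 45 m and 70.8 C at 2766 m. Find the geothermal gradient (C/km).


dT = 70.8 - 26.1 = 44.7 C
dz = 2766 - 45 = 2721 m
gradient = dT/dz * 1000 = 44.7/2721 * 1000 = 16.4278 C/km

16.4278


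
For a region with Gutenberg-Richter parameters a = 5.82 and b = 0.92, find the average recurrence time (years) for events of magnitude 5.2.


log10(N) = 5.82 - 0.92*5.2 = 1.036
N = 10^1.036 = 10.864256
T = 1/N = 1/10.864256 = 0.092 years

0.092


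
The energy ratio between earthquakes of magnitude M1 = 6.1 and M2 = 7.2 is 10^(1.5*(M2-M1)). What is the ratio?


M2 - M1 = 7.2 - 6.1 = 1.1
1.5 * 1.1 = 1.65
ratio = 10^1.65 = 44.67

44.67


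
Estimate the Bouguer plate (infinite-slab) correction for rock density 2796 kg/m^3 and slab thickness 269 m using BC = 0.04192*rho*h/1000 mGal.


BC = 0.04192 * rho * h / 1000
= 0.04192 * 2796 * 269 / 1000
= 31.529 mGal

31.529


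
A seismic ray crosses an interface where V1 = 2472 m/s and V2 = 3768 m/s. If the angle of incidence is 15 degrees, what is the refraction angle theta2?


sin(theta1) = sin(15 deg) = 0.258819
sin(theta2) = V2/V1 * sin(theta1) = 3768/2472 * 0.258819 = 0.394511
theta2 = arcsin(0.394511) = 23.2355 degrees

23.2355


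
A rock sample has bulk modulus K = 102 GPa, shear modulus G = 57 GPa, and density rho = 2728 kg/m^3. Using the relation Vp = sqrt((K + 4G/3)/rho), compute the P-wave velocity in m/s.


First compute the effective modulus:
K + 4G/3 = 102e9 + 4*57e9/3 = 178000000000.0 Pa
Then divide by density:
178000000000.0 / 2728 = 65249266.8622 Pa/(kg/m^3)
Take the square root:
Vp = sqrt(65249266.8622) = 8077.7 m/s

8077.7


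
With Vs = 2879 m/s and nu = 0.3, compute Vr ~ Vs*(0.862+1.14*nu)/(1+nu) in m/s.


Numerator factor = 0.862 + 1.14*0.3 = 1.204
Denominator = 1 + 0.3 = 1.3
Vr = 2879 * 1.204 / 1.3 = 2666.4 m/s

2666.4


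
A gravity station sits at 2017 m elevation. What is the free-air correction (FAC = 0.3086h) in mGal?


FAC = 0.3086 * h
= 0.3086 * 2017
= 622.4462 mGal

622.4462


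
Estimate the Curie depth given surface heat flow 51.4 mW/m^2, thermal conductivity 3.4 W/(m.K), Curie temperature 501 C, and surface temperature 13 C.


T_Curie - T_surf = 501 - 13 = 488 C
Convert q to W/m^2: 51.4 mW/m^2 = 0.0514 W/m^2
d = 488 * 3.4 / 0.0514 = 32280.16 m

32280.16


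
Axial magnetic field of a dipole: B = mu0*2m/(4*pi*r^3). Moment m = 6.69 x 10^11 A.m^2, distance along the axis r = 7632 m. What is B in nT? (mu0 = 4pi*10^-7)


m = 6.69 x 10^11 = 669000000000 A.m^2
2m = 1338000000000 A.m^2
r^3 = 7632^3 = 444544339968
B = (4pi*10^-7) * 1338000000000 / (4*pi * 444544339968) * 1e9
= 1681380.388201 / 5586308930553.57 * 1e9
= 300.9823 nT

300.9823


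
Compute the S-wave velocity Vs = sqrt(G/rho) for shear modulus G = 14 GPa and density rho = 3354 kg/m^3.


Convert G to Pa: G = 14e9 Pa
Compute G/rho = 14e9 / 3354 = 4174120.4532
Vs = sqrt(4174120.4532) = 2043.07 m/s

2043.07


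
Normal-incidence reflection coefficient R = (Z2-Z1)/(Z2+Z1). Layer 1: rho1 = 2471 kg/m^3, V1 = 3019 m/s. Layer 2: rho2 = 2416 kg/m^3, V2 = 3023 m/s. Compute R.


Z1 = 2471 * 3019 = 7459949
Z2 = 2416 * 3023 = 7303568
R = (7303568 - 7459949) / (7303568 + 7459949) = -156381 / 14763517 = -0.0106

-0.0106


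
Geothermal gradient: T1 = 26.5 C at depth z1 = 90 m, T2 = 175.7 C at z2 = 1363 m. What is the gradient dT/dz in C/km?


dT = 175.7 - 26.5 = 149.2 C
dz = 1363 - 90 = 1273 m
gradient = dT/dz * 1000 = 149.2/1273 * 1000 = 117.2035 C/km

117.2035


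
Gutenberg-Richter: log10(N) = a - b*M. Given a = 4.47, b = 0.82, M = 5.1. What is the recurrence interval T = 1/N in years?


log10(N) = 4.47 - 0.82*5.1 = 0.288
N = 10^0.288 = 1.940886
T = 1/N = 1/1.940886 = 0.5152 years

0.5152


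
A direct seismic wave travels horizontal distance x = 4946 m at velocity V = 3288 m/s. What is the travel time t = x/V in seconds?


t = x / V
= 4946 / 3288
= 1.5043 s

1.5043


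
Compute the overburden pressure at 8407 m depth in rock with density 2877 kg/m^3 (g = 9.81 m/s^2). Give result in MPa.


P = rho * g * z / 1e6
= 2877 * 9.81 * 8407 / 1e6
= 237273871.59 / 1e6
= 237.2739 MPa

237.2739


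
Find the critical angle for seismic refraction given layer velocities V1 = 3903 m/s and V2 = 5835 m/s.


V1/V2 = 3903/5835 = 0.668895
theta_c = arcsin(0.668895) = 41.9818 degrees

41.9818


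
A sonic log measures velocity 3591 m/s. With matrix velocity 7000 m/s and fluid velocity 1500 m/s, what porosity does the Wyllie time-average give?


1/V - 1/Vm = 1/3591 - 1/7000 = 0.00013562
1/Vf - 1/Vm = 1/1500 - 1/7000 = 0.00052381
phi = 0.00013562 / 0.00052381 = 0.2589

0.2589


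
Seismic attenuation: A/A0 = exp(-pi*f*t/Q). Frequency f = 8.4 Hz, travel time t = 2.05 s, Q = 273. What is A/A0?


pi*f*t/Q = pi*8.4*2.05/273 = 0.198162
A/A0 = exp(-0.198162) = 0.820237

0.820237


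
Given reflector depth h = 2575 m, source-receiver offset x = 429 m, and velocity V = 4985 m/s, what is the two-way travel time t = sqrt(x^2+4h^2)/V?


x^2 + 4h^2 = 429^2 + 4*2575^2 = 184041 + 26522500 = 26706541
sqrt(26706541) = 5167.8372
t = 5167.8372 / 4985 = 1.0367 s

1.0367


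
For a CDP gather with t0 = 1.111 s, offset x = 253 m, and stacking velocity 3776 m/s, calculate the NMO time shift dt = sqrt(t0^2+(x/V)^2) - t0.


x/Vnmo = 253/3776 = 0.067002
(x/Vnmo)^2 = 0.004489
t0^2 = 1.234321
sqrt(1.234321 + 0.004489) = 1.113019
dt = 1.113019 - 1.111 = 0.002019

0.002019


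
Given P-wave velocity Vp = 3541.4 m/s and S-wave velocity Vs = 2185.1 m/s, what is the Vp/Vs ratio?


Vp/Vs = 3541.4 / 2185.1
= 1.6207

1.6207


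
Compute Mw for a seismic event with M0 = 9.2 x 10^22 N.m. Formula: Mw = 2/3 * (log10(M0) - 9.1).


log10(M0) = log10(9.2 x 10^22) = 22.9638
Mw = 2/3 * (22.9638 - 9.1)
= 2/3 * 13.8638
= 9.24

9.24


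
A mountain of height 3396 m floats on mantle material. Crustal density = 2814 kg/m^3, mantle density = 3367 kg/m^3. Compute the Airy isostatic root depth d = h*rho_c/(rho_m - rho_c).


rho_m - rho_c = 3367 - 2814 = 553
d = 3396 * 2814 / 553
= 9556344 / 553
= 17280.91 m

17280.91


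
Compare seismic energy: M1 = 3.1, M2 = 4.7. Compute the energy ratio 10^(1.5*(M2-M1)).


M2 - M1 = 4.7 - 3.1 = 1.6
1.5 * 1.6 = 2.4
ratio = 10^2.4 = 251.19

251.19


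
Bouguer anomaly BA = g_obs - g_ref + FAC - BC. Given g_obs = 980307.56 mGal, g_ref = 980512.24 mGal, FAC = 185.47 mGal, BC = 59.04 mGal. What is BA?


BA = g_obs - g_ref + FAC - BC
= 980307.56 - 980512.24 + 185.47 - 59.04
= -78.25 mGal

-78.25


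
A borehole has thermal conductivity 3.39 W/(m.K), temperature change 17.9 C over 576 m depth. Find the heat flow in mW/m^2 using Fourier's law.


q = k * dT / dz * 1000
= 3.39 * 17.9 / 576 * 1000
= 0.105349 * 1000
= 105.349 mW/m^2

105.349


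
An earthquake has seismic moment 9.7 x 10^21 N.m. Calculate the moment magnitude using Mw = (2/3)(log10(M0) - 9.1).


log10(M0) = log10(9.7 x 10^21) = 21.9868
Mw = 2/3 * (21.9868 - 9.1)
= 2/3 * 12.8868
= 8.59

8.59


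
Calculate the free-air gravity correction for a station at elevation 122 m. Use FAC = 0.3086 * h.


FAC = 0.3086 * h
= 0.3086 * 122
= 37.6492 mGal

37.6492


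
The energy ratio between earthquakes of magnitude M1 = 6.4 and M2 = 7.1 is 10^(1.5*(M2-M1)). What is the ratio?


M2 - M1 = 7.1 - 6.4 = 0.7
1.5 * 0.7 = 1.05
ratio = 10^1.05 = 11.22

11.22


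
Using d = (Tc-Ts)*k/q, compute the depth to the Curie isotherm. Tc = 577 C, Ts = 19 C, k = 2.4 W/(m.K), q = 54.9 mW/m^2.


T_Curie - T_surf = 577 - 19 = 558 C
Convert q to W/m^2: 54.9 mW/m^2 = 0.0549 W/m^2
d = 558 * 2.4 / 0.0549 = 24393.44 m

24393.44


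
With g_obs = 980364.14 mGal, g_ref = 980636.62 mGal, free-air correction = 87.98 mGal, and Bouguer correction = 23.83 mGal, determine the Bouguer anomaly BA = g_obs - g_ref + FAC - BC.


BA = g_obs - g_ref + FAC - BC
= 980364.14 - 980636.62 + 87.98 - 23.83
= -208.33 mGal

-208.33


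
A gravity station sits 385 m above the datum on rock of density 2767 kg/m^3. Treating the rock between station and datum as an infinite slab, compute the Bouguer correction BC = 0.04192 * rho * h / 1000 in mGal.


BC = 0.04192 * rho * h / 1000
= 0.04192 * 2767 * 385 / 1000
= 44.6572 mGal

44.6572


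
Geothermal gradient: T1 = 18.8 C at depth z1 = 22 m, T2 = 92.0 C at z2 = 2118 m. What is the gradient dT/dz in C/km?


dT = 92.0 - 18.8 = 73.2 C
dz = 2118 - 22 = 2096 m
gradient = dT/dz * 1000 = 73.2/2096 * 1000 = 34.9237 C/km

34.9237


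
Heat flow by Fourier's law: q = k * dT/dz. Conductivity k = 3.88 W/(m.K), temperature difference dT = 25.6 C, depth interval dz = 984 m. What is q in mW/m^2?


q = k * dT / dz * 1000
= 3.88 * 25.6 / 984 * 1000
= 0.100943 * 1000
= 100.9431 mW/m^2

100.9431


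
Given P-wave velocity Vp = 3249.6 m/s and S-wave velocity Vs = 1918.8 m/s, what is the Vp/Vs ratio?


Vp/Vs = 3249.6 / 1918.8
= 1.6936

1.6936


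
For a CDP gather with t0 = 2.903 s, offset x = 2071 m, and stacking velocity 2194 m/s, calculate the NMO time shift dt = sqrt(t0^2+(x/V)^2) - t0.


x/Vnmo = 2071/2194 = 0.943938
(x/Vnmo)^2 = 0.891019
t0^2 = 8.427409
sqrt(8.427409 + 0.891019) = 3.05261
dt = 3.05261 - 2.903 = 0.14961

0.14961


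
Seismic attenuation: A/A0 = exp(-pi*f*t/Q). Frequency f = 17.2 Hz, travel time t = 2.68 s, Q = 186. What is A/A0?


pi*f*t/Q = pi*17.2*2.68/186 = 0.778574
A/A0 = exp(-0.778574) = 0.45906

0.45906


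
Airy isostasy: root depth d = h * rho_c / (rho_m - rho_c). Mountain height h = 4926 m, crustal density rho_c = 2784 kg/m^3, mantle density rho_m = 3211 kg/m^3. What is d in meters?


rho_m - rho_c = 3211 - 2784 = 427
d = 4926 * 2784 / 427
= 13713984 / 427
= 32117.06 m

32117.06


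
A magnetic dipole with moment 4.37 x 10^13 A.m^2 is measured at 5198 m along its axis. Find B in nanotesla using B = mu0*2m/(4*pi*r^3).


m = 4.37 x 10^13 = 43700000000000 A.m^2
2m = 87400000000000 A.m^2
r^3 = 5198^3 = 140445822392
B = (4pi*10^-7) * 87400000000000 / (4*pi * 140445822392) * 1e9
= 109830079.169499 / 1764894255416.34 * 1e9
= 62230.4021 nT

62230.4021


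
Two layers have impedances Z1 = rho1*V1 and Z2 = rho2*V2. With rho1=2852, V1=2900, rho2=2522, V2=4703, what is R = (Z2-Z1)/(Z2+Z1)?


Z1 = 2852 * 2900 = 8270800
Z2 = 2522 * 4703 = 11860966
R = (11860966 - 8270800) / (11860966 + 8270800) = 3590166 / 20131766 = 0.1783

0.1783


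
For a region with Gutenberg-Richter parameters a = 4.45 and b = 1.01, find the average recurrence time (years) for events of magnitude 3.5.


log10(N) = 4.45 - 1.01*3.5 = 0.915
N = 10^0.915 = 8.222426
T = 1/N = 1/8.222426 = 0.1216 years

0.1216


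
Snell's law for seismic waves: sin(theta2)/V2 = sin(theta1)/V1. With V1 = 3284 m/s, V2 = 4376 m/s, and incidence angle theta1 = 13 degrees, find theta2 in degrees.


sin(theta1) = sin(13 deg) = 0.224951
sin(theta2) = V2/V1 * sin(theta1) = 4376/3284 * 0.224951 = 0.299752
theta2 = arcsin(0.299752) = 17.4427 degrees

17.4427


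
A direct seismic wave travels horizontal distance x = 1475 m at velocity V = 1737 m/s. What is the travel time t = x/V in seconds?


t = x / V
= 1475 / 1737
= 0.8492 s

0.8492


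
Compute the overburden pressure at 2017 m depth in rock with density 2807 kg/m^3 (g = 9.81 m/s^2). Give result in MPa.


P = rho * g * z / 1e6
= 2807 * 9.81 * 2017 / 1e6
= 55541463.39 / 1e6
= 55.5415 MPa

55.5415


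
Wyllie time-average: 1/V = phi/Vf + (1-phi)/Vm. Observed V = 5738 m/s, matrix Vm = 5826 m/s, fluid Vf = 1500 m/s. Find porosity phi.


1/V - 1/Vm = 1/5738 - 1/5826 = 2.63e-06
1/Vf - 1/Vm = 1/1500 - 1/5826 = 0.00049502
phi = 2.63e-06 / 0.00049502 = 0.0053

0.0053


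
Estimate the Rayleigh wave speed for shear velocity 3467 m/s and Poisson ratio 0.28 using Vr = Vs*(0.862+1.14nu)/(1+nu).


Numerator factor = 0.862 + 1.14*0.28 = 1.1812
Denominator = 1 + 0.28 = 1.28
Vr = 3467 * 1.1812 / 1.28 = 3199.39 m/s

3199.39


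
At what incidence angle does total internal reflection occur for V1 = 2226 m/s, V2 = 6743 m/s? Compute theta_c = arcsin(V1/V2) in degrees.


V1/V2 = 2226/6743 = 0.33012
theta_c = arcsin(0.33012) = 19.2761 degrees

19.2761


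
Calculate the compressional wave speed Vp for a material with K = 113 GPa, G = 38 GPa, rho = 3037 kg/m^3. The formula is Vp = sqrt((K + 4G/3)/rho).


First compute the effective modulus:
K + 4G/3 = 113e9 + 4*38e9/3 = 163666666666.67 Pa
Then divide by density:
163666666666.67 / 3037 = 53890901.1086 Pa/(kg/m^3)
Take the square root:
Vp = sqrt(53890901.1086) = 7341.04 m/s

7341.04


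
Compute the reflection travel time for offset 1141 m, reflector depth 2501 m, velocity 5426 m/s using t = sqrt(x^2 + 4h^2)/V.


x^2 + 4h^2 = 1141^2 + 4*2501^2 = 1301881 + 25020004 = 26321885
sqrt(26321885) = 5130.4858
t = 5130.4858 / 5426 = 0.9455 s

0.9455


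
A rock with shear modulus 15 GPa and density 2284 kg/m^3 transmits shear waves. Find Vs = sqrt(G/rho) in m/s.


Convert G to Pa: G = 15e9 Pa
Compute G/rho = 15e9 / 2284 = 6567425.5692
Vs = sqrt(6567425.5692) = 2562.7 m/s

2562.7


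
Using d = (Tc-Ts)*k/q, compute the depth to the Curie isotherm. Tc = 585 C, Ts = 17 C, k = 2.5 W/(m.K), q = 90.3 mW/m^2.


T_Curie - T_surf = 585 - 17 = 568 C
Convert q to W/m^2: 90.3 mW/m^2 = 0.0903 W/m^2
d = 568 * 2.5 / 0.0903 = 15725.36 m

15725.36


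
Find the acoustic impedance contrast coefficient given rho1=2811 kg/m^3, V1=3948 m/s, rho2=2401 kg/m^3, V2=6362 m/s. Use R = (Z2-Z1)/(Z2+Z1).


Z1 = 2811 * 3948 = 11097828
Z2 = 2401 * 6362 = 15275162
R = (15275162 - 11097828) / (15275162 + 11097828) = 4177334 / 26372990 = 0.1584

0.1584


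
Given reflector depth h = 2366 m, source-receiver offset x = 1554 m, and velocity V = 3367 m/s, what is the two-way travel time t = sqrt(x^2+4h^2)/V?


x^2 + 4h^2 = 1554^2 + 4*2366^2 = 2414916 + 22391824 = 24806740
sqrt(24806740) = 4980.6365
t = 4980.6365 / 3367 = 1.4793 s

1.4793


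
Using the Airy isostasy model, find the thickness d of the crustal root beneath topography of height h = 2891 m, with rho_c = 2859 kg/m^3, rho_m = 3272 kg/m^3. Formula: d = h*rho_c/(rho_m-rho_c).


rho_m - rho_c = 3272 - 2859 = 413
d = 2891 * 2859 / 413
= 8265369 / 413
= 20013.0 m

20013.0


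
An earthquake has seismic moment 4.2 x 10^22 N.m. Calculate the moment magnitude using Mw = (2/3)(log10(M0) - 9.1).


log10(M0) = log10(4.2 x 10^22) = 22.6232
Mw = 2/3 * (22.6232 - 9.1)
= 2/3 * 13.5232
= 9.02

9.02


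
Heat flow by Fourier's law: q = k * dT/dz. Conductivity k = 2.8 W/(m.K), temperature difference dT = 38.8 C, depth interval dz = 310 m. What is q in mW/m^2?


q = k * dT / dz * 1000
= 2.8 * 38.8 / 310 * 1000
= 0.350452 * 1000
= 350.4516 mW/m^2

350.4516


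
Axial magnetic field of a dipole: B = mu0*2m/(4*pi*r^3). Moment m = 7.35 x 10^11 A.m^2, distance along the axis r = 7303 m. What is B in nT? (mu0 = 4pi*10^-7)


m = 7.35 x 10^11 = 735000000000 A.m^2
2m = 1470000000000 A.m^2
r^3 = 7303^3 = 389496807127
B = (4pi*10^-7) * 1470000000000 / (4*pi * 389496807127) * 1e9
= 1847256.480311 / 4894561231467.46 * 1e9
= 377.41 nT

377.41


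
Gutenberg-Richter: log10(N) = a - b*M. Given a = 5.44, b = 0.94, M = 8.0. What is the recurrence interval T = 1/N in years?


log10(N) = 5.44 - 0.94*8.0 = -2.08
N = 10^-2.08 = 0.008318
T = 1/N = 1/0.008318 = 120.2264 years

120.2264


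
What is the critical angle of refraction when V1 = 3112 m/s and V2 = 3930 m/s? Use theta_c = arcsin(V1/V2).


V1/V2 = 3112/3930 = 0.791858
theta_c = arcsin(0.791858) = 52.3594 degrees

52.3594


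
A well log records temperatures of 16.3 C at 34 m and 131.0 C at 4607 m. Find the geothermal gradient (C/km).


dT = 131.0 - 16.3 = 114.7 C
dz = 4607 - 34 = 4573 m
gradient = dT/dz * 1000 = 114.7/4573 * 1000 = 25.082 C/km

25.082


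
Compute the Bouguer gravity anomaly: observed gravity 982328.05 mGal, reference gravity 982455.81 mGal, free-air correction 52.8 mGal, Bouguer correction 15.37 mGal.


BA = g_obs - g_ref + FAC - BC
= 982328.05 - 982455.81 + 52.8 - 15.37
= -90.33 mGal

-90.33


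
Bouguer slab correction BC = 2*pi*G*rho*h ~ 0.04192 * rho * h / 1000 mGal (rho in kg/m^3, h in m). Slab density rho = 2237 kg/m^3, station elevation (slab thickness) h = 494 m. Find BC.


BC = 0.04192 * rho * h / 1000
= 0.04192 * 2237 * 494 / 1000
= 46.3249 mGal

46.3249


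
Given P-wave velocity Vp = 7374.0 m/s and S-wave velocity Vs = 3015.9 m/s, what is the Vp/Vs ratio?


Vp/Vs = 7374.0 / 3015.9
= 2.445

2.445


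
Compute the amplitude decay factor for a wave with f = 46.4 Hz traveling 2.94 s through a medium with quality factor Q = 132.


pi*f*t/Q = pi*46.4*2.94/132 = 3.246693
A/A0 = exp(-3.246693) = 0.038903

0.038903


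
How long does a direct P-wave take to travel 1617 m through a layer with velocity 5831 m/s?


t = x / V
= 1617 / 5831
= 0.2773 s

0.2773


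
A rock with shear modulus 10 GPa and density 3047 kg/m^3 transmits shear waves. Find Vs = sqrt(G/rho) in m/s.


Convert G to Pa: G = 10e9 Pa
Compute G/rho = 10e9 / 3047 = 3281916.6393
Vs = sqrt(3281916.6393) = 1811.61 m/s

1811.61


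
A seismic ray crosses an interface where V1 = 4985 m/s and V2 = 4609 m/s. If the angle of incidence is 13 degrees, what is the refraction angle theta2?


sin(theta1) = sin(13 deg) = 0.224951
sin(theta2) = V2/V1 * sin(theta1) = 4609/4985 * 0.224951 = 0.207984
theta2 = arcsin(0.207984) = 12.0042 degrees

12.0042


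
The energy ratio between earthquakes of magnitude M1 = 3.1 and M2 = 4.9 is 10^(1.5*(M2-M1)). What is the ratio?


M2 - M1 = 4.9 - 3.1 = 1.8
1.5 * 1.8 = 2.7
ratio = 10^2.7 = 501.19

501.19


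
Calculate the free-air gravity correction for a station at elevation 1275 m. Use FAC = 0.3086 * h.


FAC = 0.3086 * h
= 0.3086 * 1275
= 393.465 mGal

393.465


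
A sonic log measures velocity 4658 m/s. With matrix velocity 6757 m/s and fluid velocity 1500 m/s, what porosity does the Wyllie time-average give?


1/V - 1/Vm = 1/4658 - 1/6757 = 6.669e-05
1/Vf - 1/Vm = 1/1500 - 1/6757 = 0.00051867
phi = 6.669e-05 / 0.00051867 = 0.1286

0.1286


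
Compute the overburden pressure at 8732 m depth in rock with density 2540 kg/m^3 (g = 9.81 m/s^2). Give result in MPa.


P = rho * g * z / 1e6
= 2540 * 9.81 * 8732 / 1e6
= 217578736.8 / 1e6
= 217.5787 MPa

217.5787


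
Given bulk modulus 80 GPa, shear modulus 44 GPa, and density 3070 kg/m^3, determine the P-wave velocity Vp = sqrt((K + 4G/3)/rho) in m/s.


First compute the effective modulus:
K + 4G/3 = 80e9 + 4*44e9/3 = 138666666666.67 Pa
Then divide by density:
138666666666.67 / 3070 = 45168295.3312 Pa/(kg/m^3)
Take the square root:
Vp = sqrt(45168295.3312) = 6720.74 m/s

6720.74


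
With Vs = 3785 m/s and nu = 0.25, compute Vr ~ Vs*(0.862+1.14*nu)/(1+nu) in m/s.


Numerator factor = 0.862 + 1.14*0.25 = 1.147
Denominator = 1 + 0.25 = 1.25
Vr = 3785 * 1.147 / 1.25 = 3473.12 m/s

3473.12


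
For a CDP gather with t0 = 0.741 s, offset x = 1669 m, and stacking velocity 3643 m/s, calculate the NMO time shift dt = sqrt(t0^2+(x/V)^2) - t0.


x/Vnmo = 1669/3643 = 0.458139
(x/Vnmo)^2 = 0.209891
t0^2 = 0.549081
sqrt(0.549081 + 0.209891) = 0.87119
dt = 0.87119 - 0.741 = 0.13019

0.13019


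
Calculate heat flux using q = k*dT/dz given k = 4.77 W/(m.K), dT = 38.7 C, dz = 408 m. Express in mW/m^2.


q = k * dT / dz * 1000
= 4.77 * 38.7 / 408 * 1000
= 0.452449 * 1000
= 452.4485 mW/m^2

452.4485


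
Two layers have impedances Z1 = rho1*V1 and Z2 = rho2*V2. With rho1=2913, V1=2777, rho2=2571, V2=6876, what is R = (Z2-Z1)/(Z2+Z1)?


Z1 = 2913 * 2777 = 8089401
Z2 = 2571 * 6876 = 17678196
R = (17678196 - 8089401) / (17678196 + 8089401) = 9588795 / 25767597 = 0.3721

0.3721


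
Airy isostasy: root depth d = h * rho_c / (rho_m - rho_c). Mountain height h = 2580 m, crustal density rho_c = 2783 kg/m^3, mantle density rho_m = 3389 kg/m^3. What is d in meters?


rho_m - rho_c = 3389 - 2783 = 606
d = 2580 * 2783 / 606
= 7180140 / 606
= 11848.42 m

11848.42


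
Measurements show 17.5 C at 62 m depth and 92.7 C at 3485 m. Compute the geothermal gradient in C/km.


dT = 92.7 - 17.5 = 75.2 C
dz = 3485 - 62 = 3423 m
gradient = dT/dz * 1000 = 75.2/3423 * 1000 = 21.969 C/km

21.969


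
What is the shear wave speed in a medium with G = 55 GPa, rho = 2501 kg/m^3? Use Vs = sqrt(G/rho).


Convert G to Pa: G = 55e9 Pa
Compute G/rho = 55e9 / 2501 = 21991203.5186
Vs = sqrt(21991203.5186) = 4689.48 m/s

4689.48


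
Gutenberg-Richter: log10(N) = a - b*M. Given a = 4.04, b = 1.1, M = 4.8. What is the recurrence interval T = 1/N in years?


log10(N) = 4.04 - 1.1*4.8 = -1.24
N = 10^-1.24 = 0.057544
T = 1/N = 1/0.057544 = 17.378 years

17.378


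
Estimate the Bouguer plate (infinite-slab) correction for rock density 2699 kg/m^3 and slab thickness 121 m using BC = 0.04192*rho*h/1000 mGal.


BC = 0.04192 * rho * h / 1000
= 0.04192 * 2699 * 121 / 1000
= 13.6902 mGal

13.6902


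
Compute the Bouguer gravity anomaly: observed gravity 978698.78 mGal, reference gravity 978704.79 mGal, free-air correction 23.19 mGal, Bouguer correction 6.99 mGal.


BA = g_obs - g_ref + FAC - BC
= 978698.78 - 978704.79 + 23.19 - 6.99
= 10.19 mGal

10.19


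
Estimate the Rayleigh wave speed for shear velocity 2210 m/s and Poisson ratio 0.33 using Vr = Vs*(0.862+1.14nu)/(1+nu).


Numerator factor = 0.862 + 1.14*0.33 = 1.2382
Denominator = 1 + 0.33 = 1.33
Vr = 2210 * 1.2382 / 1.33 = 2057.46 m/s

2057.46


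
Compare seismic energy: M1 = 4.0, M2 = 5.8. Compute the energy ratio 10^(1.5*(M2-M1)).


M2 - M1 = 5.8 - 4.0 = 1.8
1.5 * 1.8 = 2.7
ratio = 10^2.7 = 501.19

501.19


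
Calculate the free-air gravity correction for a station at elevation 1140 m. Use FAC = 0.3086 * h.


FAC = 0.3086 * h
= 0.3086 * 1140
= 351.804 mGal

351.804


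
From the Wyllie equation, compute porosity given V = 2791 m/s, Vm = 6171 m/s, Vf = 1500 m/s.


1/V - 1/Vm = 1/2791 - 1/6171 = 0.00019625
1/Vf - 1/Vm = 1/1500 - 1/6171 = 0.00050462
phi = 0.00019625 / 0.00050462 = 0.3889

0.3889


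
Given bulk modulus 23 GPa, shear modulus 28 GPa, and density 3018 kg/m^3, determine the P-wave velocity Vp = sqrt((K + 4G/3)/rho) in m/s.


First compute the effective modulus:
K + 4G/3 = 23e9 + 4*28e9/3 = 60333333333.33 Pa
Then divide by density:
60333333333.33 / 3018 = 19991164.1264 Pa/(kg/m^3)
Take the square root:
Vp = sqrt(19991164.1264) = 4471.15 m/s

4471.15


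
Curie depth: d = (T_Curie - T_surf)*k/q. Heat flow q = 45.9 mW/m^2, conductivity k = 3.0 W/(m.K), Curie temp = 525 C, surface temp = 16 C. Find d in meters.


T_Curie - T_surf = 525 - 16 = 509 C
Convert q to W/m^2: 45.9 mW/m^2 = 0.0459 W/m^2
d = 509 * 3.0 / 0.0459 = 33267.97 m

33267.97


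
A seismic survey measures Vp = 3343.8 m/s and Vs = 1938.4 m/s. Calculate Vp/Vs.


Vp/Vs = 3343.8 / 1938.4
= 1.725

1.725


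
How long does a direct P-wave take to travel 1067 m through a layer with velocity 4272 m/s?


t = x / V
= 1067 / 4272
= 0.2498 s

0.2498


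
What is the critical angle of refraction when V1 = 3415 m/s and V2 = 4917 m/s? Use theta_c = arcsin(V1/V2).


V1/V2 = 3415/4917 = 0.694529
theta_c = arcsin(0.694529) = 43.9897 degrees

43.9897


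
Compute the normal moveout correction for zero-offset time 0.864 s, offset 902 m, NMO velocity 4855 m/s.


x/Vnmo = 902/4855 = 0.185788
(x/Vnmo)^2 = 0.034517
t0^2 = 0.746496
sqrt(0.746496 + 0.034517) = 0.883749
dt = 0.883749 - 0.864 = 0.019749

0.019749


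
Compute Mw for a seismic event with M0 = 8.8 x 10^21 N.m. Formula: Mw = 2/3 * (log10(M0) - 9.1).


log10(M0) = log10(8.8 x 10^21) = 21.9445
Mw = 2/3 * (21.9445 - 9.1)
= 2/3 * 12.8445
= 8.56

8.56


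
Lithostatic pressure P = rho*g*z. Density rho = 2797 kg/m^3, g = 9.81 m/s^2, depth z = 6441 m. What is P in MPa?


P = rho * g * z / 1e6
= 2797 * 9.81 * 6441 / 1e6
= 176731829.37 / 1e6
= 176.7318 MPa

176.7318


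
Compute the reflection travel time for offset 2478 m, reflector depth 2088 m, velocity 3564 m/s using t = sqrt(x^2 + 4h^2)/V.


x^2 + 4h^2 = 2478^2 + 4*2088^2 = 6140484 + 17438976 = 23579460
sqrt(23579460) = 4855.8686
t = 4855.8686 / 3564 = 1.3625 s

1.3625


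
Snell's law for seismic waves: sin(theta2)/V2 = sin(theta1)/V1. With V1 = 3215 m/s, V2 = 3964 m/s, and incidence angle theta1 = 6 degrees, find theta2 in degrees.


sin(theta1) = sin(6 deg) = 0.104528
sin(theta2) = V2/V1 * sin(theta1) = 3964/3215 * 0.104528 = 0.128881
theta2 = arcsin(0.128881) = 7.4049 degrees

7.4049


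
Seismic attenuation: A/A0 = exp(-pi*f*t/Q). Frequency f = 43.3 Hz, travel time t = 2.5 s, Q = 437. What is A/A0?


pi*f*t/Q = pi*43.3*2.5/437 = 0.778209
A/A0 = exp(-0.778209) = 0.459228

0.459228


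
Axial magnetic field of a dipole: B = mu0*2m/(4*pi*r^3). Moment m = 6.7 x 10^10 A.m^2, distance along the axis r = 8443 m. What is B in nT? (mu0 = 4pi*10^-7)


m = 6.7 x 10^10 = 67000000000 A.m^2
2m = 134000000000 A.m^2
r^3 = 8443^3 = 601852914307
B = (4pi*10^-7) * 134000000000 / (4*pi * 601852914307) * 1e9
= 168389.366232 / 7563106776513.91 * 1e9
= 22.2646 nT

22.2646


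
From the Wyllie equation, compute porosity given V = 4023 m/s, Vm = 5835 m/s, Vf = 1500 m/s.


1/V - 1/Vm = 1/4023 - 1/5835 = 7.719e-05
1/Vf - 1/Vm = 1/1500 - 1/5835 = 0.00049529
phi = 7.719e-05 / 0.00049529 = 0.1559

0.1559


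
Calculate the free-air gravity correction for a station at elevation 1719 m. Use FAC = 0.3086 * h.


FAC = 0.3086 * h
= 0.3086 * 1719
= 530.4834 mGal

530.4834


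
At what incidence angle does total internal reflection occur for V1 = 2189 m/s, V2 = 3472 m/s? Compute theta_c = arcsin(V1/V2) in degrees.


V1/V2 = 2189/3472 = 0.630472
theta_c = arcsin(0.630472) = 39.085 degrees

39.085


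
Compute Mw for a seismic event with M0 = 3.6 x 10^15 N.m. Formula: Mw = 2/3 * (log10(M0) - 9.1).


log10(M0) = log10(3.6 x 10^15) = 15.5563
Mw = 2/3 * (15.5563 - 9.1)
= 2/3 * 6.4563
= 4.3

4.3


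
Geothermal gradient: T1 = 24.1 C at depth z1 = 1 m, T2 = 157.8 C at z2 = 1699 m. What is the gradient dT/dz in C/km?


dT = 157.8 - 24.1 = 133.7 C
dz = 1699 - 1 = 1698 m
gradient = dT/dz * 1000 = 133.7/1698 * 1000 = 78.7397 C/km

78.7397


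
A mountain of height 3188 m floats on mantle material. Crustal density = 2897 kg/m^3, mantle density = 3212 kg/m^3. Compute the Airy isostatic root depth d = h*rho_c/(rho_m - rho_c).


rho_m - rho_c = 3212 - 2897 = 315
d = 3188 * 2897 / 315
= 9235636 / 315
= 29319.48 m

29319.48


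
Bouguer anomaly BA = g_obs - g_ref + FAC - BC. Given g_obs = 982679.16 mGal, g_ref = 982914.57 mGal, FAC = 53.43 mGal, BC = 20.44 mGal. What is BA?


BA = g_obs - g_ref + FAC - BC
= 982679.16 - 982914.57 + 53.43 - 20.44
= -202.42 mGal

-202.42


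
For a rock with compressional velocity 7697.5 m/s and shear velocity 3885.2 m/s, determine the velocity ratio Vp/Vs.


Vp/Vs = 7697.5 / 3885.2
= 1.9812

1.9812


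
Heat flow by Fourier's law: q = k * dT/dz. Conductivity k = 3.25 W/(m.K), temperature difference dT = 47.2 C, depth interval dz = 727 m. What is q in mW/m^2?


q = k * dT / dz * 1000
= 3.25 * 47.2 / 727 * 1000
= 0.211004 * 1000
= 211.0041 mW/m^2

211.0041


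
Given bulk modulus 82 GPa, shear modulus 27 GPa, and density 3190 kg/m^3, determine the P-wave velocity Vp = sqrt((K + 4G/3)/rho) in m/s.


First compute the effective modulus:
K + 4G/3 = 82e9 + 4*27e9/3 = 118000000000.0 Pa
Then divide by density:
118000000000.0 / 3190 = 36990595.6113 Pa/(kg/m^3)
Take the square root:
Vp = sqrt(36990595.6113) = 6081.99 m/s

6081.99


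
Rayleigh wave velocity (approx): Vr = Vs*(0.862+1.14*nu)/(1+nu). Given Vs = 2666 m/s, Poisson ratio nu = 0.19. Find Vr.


Numerator factor = 0.862 + 1.14*0.19 = 1.0786
Denominator = 1 + 0.19 = 1.19
Vr = 2666 * 1.0786 / 1.19 = 2416.43 m/s

2416.43


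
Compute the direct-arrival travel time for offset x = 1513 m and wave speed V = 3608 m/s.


t = x / V
= 1513 / 3608
= 0.4193 s

0.4193


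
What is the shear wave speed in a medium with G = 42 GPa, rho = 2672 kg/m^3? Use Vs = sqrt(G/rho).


Convert G to Pa: G = 42e9 Pa
Compute G/rho = 42e9 / 2672 = 15718562.8743
Vs = sqrt(15718562.8743) = 3964.66 m/s

3964.66


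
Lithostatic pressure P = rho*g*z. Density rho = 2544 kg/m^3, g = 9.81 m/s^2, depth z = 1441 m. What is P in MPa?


P = rho * g * z / 1e6
= 2544 * 9.81 * 1441 / 1e6
= 35962518.24 / 1e6
= 35.9625 MPa

35.9625


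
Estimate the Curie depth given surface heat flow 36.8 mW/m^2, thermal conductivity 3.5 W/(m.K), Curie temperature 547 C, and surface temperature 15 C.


T_Curie - T_surf = 547 - 15 = 532 C
Convert q to W/m^2: 36.8 mW/m^2 = 0.0368 W/m^2
d = 532 * 3.5 / 0.0368 = 50597.83 m

50597.83


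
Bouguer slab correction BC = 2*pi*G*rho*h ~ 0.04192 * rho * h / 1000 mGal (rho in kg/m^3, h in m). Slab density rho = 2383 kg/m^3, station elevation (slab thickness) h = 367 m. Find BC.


BC = 0.04192 * rho * h / 1000
= 0.04192 * 2383 * 367 / 1000
= 36.6616 mGal

36.6616


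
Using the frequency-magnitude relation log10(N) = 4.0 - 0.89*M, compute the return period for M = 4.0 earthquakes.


log10(N) = 4.0 - 0.89*4.0 = 0.44
N = 10^0.44 = 2.754229
T = 1/N = 1/2.754229 = 0.3631 years

0.3631


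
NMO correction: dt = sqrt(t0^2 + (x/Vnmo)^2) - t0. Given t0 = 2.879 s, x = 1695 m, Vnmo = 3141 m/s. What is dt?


x/Vnmo = 1695/3141 = 0.539637
(x/Vnmo)^2 = 0.291208
t0^2 = 8.288641
sqrt(8.288641 + 0.291208) = 2.929138
dt = 2.929138 - 2.879 = 0.050138

0.050138


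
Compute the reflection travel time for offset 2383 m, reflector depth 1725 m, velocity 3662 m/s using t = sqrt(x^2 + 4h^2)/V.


x^2 + 4h^2 = 2383^2 + 4*1725^2 = 5678689 + 11902500 = 17581189
sqrt(17581189) = 4192.9928
t = 4192.9928 / 3662 = 1.145 s

1.145


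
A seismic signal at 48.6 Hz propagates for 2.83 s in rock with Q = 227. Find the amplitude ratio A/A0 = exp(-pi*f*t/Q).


pi*f*t/Q = pi*48.6*2.83/227 = 1.903473
A/A0 = exp(-1.903473) = 0.14905

0.14905


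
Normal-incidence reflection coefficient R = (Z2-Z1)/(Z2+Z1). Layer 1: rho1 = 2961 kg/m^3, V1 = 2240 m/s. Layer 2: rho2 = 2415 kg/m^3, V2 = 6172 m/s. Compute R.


Z1 = 2961 * 2240 = 6632640
Z2 = 2415 * 6172 = 14905380
R = (14905380 - 6632640) / (14905380 + 6632640) = 8272740 / 21538020 = 0.3841

0.3841


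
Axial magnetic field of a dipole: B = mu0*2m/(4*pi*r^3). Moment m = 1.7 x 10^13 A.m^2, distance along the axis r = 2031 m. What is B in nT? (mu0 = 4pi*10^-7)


m = 1.7 x 10^13 = 17000000000000 A.m^2
2m = 34000000000000 A.m^2
r^3 = 2031^3 = 8377795791
B = (4pi*10^-7) * 34000000000000 / (4*pi * 8377795791) * 1e9
= 42725660.088821 / 105278486841.12 * 1e9
= 405834.6712 nT

405834.6712


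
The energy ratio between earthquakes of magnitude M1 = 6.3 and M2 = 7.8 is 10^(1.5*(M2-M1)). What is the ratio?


M2 - M1 = 7.8 - 6.3 = 1.5
1.5 * 1.5 = 2.25
ratio = 10^2.25 = 177.83

177.83


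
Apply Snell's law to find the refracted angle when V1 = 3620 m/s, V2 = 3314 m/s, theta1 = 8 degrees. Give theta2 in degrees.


sin(theta1) = sin(8 deg) = 0.139173
sin(theta2) = V2/V1 * sin(theta1) = 3314/3620 * 0.139173 = 0.127409
theta2 = arcsin(0.127409) = 7.3199 degrees

7.3199


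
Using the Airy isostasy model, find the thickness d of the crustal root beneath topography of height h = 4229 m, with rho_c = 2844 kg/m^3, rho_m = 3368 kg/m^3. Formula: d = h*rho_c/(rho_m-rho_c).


rho_m - rho_c = 3368 - 2844 = 524
d = 4229 * 2844 / 524
= 12027276 / 524
= 22952.82 m

22952.82


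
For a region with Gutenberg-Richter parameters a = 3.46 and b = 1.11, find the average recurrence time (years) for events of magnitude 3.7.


log10(N) = 3.46 - 1.11*3.7 = -0.647
N = 10^-0.647 = 0.225424
T = 1/N = 1/0.225424 = 4.4361 years

4.4361


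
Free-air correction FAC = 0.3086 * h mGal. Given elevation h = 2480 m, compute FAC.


FAC = 0.3086 * h
= 0.3086 * 2480
= 765.328 mGal

765.328


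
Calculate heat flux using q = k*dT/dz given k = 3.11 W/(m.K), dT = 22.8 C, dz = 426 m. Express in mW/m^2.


q = k * dT / dz * 1000
= 3.11 * 22.8 / 426 * 1000
= 0.166451 * 1000
= 166.4507 mW/m^2

166.4507


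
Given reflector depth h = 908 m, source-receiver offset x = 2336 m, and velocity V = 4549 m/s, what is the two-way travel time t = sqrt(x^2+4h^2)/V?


x^2 + 4h^2 = 2336^2 + 4*908^2 = 5456896 + 3297856 = 8754752
sqrt(8754752) = 2958.843
t = 2958.843 / 4549 = 0.6504 s

0.6504


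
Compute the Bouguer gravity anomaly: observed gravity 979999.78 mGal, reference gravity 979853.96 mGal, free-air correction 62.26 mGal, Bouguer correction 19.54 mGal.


BA = g_obs - g_ref + FAC - BC
= 979999.78 - 979853.96 + 62.26 - 19.54
= 188.54 mGal

188.54


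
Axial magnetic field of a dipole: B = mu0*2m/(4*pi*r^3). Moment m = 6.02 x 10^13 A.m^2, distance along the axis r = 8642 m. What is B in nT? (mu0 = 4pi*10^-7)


m = 6.02 x 10^13 = 60200000000000 A.m^2
2m = 120400000000000 A.m^2
r^3 = 8642^3 = 645420545288
B = (4pi*10^-7) * 120400000000000 / (4*pi * 645420545288) * 1e9
= 151299102.196884 / 8110593774210.8 * 1e9
= 18654.5038 nT

18654.5038


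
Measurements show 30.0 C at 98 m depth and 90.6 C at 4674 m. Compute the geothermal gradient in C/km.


dT = 90.6 - 30.0 = 60.6 C
dz = 4674 - 98 = 4576 m
gradient = dT/dz * 1000 = 60.6/4576 * 1000 = 13.243 C/km

13.243


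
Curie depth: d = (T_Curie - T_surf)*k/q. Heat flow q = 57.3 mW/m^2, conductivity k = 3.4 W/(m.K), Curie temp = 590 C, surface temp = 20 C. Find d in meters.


T_Curie - T_surf = 590 - 20 = 570 C
Convert q to W/m^2: 57.3 mW/m^2 = 0.0573 W/m^2
d = 570 * 3.4 / 0.0573 = 33821.99 m

33821.99


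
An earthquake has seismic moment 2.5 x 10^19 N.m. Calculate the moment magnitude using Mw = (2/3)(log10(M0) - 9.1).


log10(M0) = log10(2.5 x 10^19) = 19.3979
Mw = 2/3 * (19.3979 - 9.1)
= 2/3 * 10.2979
= 6.87

6.87


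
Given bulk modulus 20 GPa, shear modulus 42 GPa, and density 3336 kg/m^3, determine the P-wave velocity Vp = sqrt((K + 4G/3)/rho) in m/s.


First compute the effective modulus:
K + 4G/3 = 20e9 + 4*42e9/3 = 76000000000.0 Pa
Then divide by density:
76000000000.0 / 3336 = 22781774.5803 Pa/(kg/m^3)
Take the square root:
Vp = sqrt(22781774.5803) = 4773.03 m/s

4773.03


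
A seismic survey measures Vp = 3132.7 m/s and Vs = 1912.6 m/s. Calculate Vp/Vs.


Vp/Vs = 3132.7 / 1912.6
= 1.6379

1.6379


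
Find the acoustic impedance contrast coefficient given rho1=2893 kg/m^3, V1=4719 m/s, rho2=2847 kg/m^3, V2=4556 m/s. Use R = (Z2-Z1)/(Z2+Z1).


Z1 = 2893 * 4719 = 13652067
Z2 = 2847 * 4556 = 12970932
R = (12970932 - 13652067) / (12970932 + 13652067) = -681135 / 26622999 = -0.0256

-0.0256


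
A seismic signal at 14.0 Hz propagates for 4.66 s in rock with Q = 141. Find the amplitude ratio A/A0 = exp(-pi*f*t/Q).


pi*f*t/Q = pi*14.0*4.66/141 = 1.453599
A/A0 = exp(-1.453599) = 0.233728

0.233728


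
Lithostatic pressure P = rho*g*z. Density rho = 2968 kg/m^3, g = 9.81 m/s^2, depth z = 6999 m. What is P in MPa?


P = rho * g * z / 1e6
= 2968 * 9.81 * 6999 / 1e6
= 203783443.92 / 1e6
= 203.7834 MPa

203.7834


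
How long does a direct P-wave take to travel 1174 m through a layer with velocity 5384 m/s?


t = x / V
= 1174 / 5384
= 0.2181 s

0.2181


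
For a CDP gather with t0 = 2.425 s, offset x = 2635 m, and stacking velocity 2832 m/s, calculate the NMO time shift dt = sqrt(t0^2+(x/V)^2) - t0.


x/Vnmo = 2635/2832 = 0.930438
(x/Vnmo)^2 = 0.865715
t0^2 = 5.880625
sqrt(5.880625 + 0.865715) = 2.597372
dt = 2.597372 - 2.425 = 0.172372

0.172372


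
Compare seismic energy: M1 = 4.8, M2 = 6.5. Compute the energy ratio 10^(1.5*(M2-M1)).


M2 - M1 = 6.5 - 4.8 = 1.7
1.5 * 1.7 = 2.55
ratio = 10^2.55 = 354.81

354.81


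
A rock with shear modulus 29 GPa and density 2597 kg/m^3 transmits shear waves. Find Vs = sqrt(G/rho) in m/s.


Convert G to Pa: G = 29e9 Pa
Compute G/rho = 29e9 / 2597 = 11166730.8433
Vs = sqrt(11166730.8433) = 3341.67 m/s

3341.67


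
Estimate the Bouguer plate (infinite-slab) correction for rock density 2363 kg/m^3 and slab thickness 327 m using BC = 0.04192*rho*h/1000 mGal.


BC = 0.04192 * rho * h / 1000
= 0.04192 * 2363 * 327 / 1000
= 32.3916 mGal

32.3916


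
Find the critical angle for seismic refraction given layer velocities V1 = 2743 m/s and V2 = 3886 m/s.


V1/V2 = 2743/3886 = 0.705867
theta_c = arcsin(0.705867) = 44.8996 degrees

44.8996


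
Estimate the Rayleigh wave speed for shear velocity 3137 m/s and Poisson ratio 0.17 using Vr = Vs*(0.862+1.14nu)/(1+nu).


Numerator factor = 0.862 + 1.14*0.17 = 1.0558
Denominator = 1 + 0.17 = 1.17
Vr = 3137 * 1.0558 / 1.17 = 2830.81 m/s

2830.81


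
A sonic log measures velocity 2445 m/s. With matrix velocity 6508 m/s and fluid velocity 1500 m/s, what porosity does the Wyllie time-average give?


1/V - 1/Vm = 1/2445 - 1/6508 = 0.00025534
1/Vf - 1/Vm = 1/1500 - 1/6508 = 0.00051301
phi = 0.00025534 / 0.00051301 = 0.4977

0.4977


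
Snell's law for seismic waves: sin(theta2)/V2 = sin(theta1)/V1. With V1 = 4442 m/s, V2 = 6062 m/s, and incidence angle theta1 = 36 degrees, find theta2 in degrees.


sin(theta1) = sin(36 deg) = 0.587785
sin(theta2) = V2/V1 * sin(theta1) = 6062/4442 * 0.587785 = 0.802151
theta2 = arcsin(0.802151) = 53.336 degrees

53.336


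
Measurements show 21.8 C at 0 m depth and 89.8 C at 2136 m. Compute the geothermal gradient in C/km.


dT = 89.8 - 21.8 = 68.0 C
dz = 2136 - 0 = 2136 m
gradient = dT/dz * 1000 = 68.0/2136 * 1000 = 31.8352 C/km

31.8352


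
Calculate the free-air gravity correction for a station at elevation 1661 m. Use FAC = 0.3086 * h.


FAC = 0.3086 * h
= 0.3086 * 1661
= 512.5846 mGal

512.5846


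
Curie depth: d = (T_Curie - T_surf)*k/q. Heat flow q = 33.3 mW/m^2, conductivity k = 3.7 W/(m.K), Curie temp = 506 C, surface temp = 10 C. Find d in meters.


T_Curie - T_surf = 506 - 10 = 496 C
Convert q to W/m^2: 33.3 mW/m^2 = 0.0333 W/m^2
d = 496 * 3.7 / 0.0333 = 55111.11 m

55111.11


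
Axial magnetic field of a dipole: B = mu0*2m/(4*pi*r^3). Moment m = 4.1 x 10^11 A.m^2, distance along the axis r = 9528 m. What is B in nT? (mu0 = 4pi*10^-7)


m = 4.1 x 10^11 = 410000000000 A.m^2
2m = 820000000000 A.m^2
r^3 = 9528^3 = 864978365952
B = (4pi*10^-7) * 820000000000 / (4*pi * 864978365952) * 1e9
= 1030442.390377 / 10869638719955.63 * 1e9
= 94.8001 nT

94.8001


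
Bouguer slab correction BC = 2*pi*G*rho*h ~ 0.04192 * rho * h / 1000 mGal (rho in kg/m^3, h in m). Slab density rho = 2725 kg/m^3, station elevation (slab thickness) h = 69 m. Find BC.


BC = 0.04192 * rho * h / 1000
= 0.04192 * 2725 * 69 / 1000
= 7.882 mGal

7.882
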